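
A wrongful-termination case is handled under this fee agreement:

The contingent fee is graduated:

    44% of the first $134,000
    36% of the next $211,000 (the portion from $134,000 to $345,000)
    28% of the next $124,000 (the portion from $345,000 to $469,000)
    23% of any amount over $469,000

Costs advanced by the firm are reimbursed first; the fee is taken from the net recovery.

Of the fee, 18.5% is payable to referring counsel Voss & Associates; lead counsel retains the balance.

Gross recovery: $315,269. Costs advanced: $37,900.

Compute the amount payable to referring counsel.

Fee base (net of costs): $315,269 − $37,900 = $277,369
First $134,000 at 44% = $58,960.00
Remaining $143,369 at 36% = $51,612.84
Fee: $58,960.00 + $51,612.84 = $110,572.84
Referral share: 18.5% of $110,572.84 = $20,455.98; lead counsel retains $110,572.84 − $20,455.98 = $90,116.86.

$20,455.98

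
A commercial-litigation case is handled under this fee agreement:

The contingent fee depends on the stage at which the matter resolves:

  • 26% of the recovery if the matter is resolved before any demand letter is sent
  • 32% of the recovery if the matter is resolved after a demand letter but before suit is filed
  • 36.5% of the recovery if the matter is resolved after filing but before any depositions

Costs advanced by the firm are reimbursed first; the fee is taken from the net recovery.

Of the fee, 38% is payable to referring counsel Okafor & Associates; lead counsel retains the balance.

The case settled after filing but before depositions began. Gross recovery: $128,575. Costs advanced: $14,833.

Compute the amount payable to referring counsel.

$15,776.02

Fee base (net of costs): $128,575 − $14,833 = $113,742
The matter settled after filing but before depositions began, so the 36.5% rate applies.
$113,742 × 36.5% = $41,515.83
Referral share: 38% of $41,515.83 = $15,776.02; lead counsel retains $41,515.83 − $15,776.02 = $25,739.81.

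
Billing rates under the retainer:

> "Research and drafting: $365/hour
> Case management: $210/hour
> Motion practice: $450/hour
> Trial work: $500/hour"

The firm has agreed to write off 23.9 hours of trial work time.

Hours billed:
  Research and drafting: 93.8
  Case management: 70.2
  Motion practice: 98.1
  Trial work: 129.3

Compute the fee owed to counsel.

Research and drafting: 93.8 × $365 = $34,237.00
Case management: 70.2 × $210 = $14,742.00
Motion practice: 98.1 × $450 = $44,145.00
Trial work: 129.3 × $500 = $64,650.00
Subtotal: $157,774.00
Write-off: 23.9 × $500 = $11,950.00
Total: $157,774.00 − $11,950.00 = $145,824.00

$145,824.00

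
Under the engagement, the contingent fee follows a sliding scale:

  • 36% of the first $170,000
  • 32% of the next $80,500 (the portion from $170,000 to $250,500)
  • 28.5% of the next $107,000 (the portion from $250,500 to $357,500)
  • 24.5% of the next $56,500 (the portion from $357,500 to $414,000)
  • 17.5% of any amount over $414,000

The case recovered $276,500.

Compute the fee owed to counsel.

$94,370.00

First $170,000 at 36% = $61,200.00
Next $80,500 at 32% = $25,760.00
Remaining $26,000 at 28.5% = $7,410.00
Fee: $61,200.00 + $25,760.00 + $7,410.00 = $94,370.00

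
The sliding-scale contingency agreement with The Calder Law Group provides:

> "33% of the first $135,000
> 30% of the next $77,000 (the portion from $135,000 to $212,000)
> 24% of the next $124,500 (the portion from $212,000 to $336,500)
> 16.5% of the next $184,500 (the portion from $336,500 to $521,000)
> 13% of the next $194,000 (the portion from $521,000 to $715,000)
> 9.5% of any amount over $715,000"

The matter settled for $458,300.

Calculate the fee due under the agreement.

First $135,000 at 33% = $44,550.00
Next $77,000 at 30% = $23,100.00
Next $124,500 at 24% = $29,880.00
Remaining $121,800 at 16.5% = $20,097.00
Fee: $44,550.00 + $23,100.00 + $29,880.00 + $20,097.00 = $117,627.00

$117,627.00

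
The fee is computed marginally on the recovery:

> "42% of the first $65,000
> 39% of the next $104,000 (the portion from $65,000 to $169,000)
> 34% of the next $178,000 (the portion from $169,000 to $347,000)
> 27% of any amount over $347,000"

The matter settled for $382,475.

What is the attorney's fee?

$137,958.25

First $65,000 at 42% = $27,300.00
Next $104,000 at 39% = $40,560.00
Next $178,000 at 34% = $60,520.00
Remaining $35,475 at 27% = $9,578.25
Fee: $27,300.00 + $40,560.00 + $60,520.00 + $9,578.25 = $137,958.25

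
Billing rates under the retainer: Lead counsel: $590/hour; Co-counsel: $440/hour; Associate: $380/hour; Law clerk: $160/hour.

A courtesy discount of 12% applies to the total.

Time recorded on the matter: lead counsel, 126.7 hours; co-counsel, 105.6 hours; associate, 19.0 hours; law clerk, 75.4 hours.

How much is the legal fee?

Lead counsel: 126.7 × $590 = $74,753.00
Co-counsel: 105.6 × $440 = $46,464.00
Associate: 19.0 × $380 = $7,220.00
Law clerk: 75.4 × $160 = $12,064.00
Subtotal: $140,501.00
Less 12% discount: −$16,860.12
Total: $140,501.00 − $16,860.12 = $123,640.88

$123,640.88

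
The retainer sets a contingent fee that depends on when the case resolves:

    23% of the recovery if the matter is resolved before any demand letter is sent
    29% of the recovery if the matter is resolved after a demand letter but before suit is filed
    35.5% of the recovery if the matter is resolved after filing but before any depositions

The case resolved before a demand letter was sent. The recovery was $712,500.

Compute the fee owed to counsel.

The matter resolved before a demand letter was sent, so the 23% rate applies.
$712,500 × 23% = $163,875.00

$163,875.00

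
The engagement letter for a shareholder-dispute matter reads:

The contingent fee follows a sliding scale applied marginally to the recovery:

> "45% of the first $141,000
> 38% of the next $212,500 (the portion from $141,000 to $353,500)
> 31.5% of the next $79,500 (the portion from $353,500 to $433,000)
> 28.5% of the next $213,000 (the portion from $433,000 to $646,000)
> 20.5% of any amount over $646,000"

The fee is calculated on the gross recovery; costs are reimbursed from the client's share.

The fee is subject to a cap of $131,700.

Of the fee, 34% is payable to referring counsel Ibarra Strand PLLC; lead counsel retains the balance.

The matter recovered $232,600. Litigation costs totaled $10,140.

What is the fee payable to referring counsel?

Fee base is the gross recovery, $232,600; costs are reimbursed separately.
First $141,000 at 45% = $63,450.00
Remaining $91,600 at 38% = $34,808.00
Fee: $63,450.00 + $34,808.00 = $98,258.00
$98,258.00 is under the $131,700 cap.
Referral share: 34% of $98,258.00 = $33,407.72; lead counsel retains $98,258.00 − $33,407.72 = $64,850.28.

$33,407.72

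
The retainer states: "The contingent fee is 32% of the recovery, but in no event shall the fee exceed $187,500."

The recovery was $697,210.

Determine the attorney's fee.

32% of $697,210 = $223,107.20
That exceeds the $187,500 cap, so the fee is capped at $187,500.

$187,500.00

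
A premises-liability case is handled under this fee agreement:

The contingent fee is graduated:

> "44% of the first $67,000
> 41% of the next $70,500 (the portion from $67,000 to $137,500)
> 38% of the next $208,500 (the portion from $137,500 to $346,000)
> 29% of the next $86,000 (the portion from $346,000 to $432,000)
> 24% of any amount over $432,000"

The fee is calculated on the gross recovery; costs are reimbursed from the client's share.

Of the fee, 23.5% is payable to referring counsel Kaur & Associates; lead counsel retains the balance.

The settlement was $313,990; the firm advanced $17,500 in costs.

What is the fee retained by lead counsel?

$95,970.17

Fee base is the gross recovery, $313,990; costs are reimbursed separately.
First $67,000 at 44% = $29,480.00
Next $70,500 at 41% = $28,905.00
Remaining $176,490 at 38% = $67,066.20
Fee: $29,480.00 + $28,905.00 + $67,066.20 = $125,451.20
Referral share: 23.5% of $125,451.20 = $29,481.03; lead counsel retains $125,451.20 − $29,481.03 = $95,970.17.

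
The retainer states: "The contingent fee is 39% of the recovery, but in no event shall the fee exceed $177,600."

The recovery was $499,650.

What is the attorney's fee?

$177,600.00

39% of $499,650 = $194,863.50
That exceeds the $177,600 cap, so the fee is capped at $177,600.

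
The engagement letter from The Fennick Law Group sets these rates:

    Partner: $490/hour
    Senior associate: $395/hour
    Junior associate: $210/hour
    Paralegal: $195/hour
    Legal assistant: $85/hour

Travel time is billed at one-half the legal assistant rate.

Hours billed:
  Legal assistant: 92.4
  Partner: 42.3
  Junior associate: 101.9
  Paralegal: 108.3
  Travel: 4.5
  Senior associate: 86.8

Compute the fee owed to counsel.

Partner: 42.3 × $490 = $20,727.00
Senior associate: 86.8 × $395 = $34,286.00
Junior associate: 101.9 × $210 = $21,399.00
Paralegal: 108.3 × $195 = $21,118.50
Legal assistant: 92.4 × $85 = $7,854.00
Subtotal: $20,727.00 + $34,286.00 + $21,399.00 + $21,118.50 + $7,854.00 = $105,384.50
Travel: 4.5 × ($85 ÷ 2) = 4.5 × $42.50 = $191.25
Total: $105,384.50 + $191.25 = $105,575.75

$105,575.75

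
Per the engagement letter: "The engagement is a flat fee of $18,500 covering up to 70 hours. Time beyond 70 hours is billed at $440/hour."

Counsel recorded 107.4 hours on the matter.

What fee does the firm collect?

$34,956.00

Flat fee: $18,500.00
Excess hours: 107.4 − 70 = 37.4
Overrun: 37.4 × $440 = $16,456.00
Total: $18,500.00 + $16,456.00 = $34,956.00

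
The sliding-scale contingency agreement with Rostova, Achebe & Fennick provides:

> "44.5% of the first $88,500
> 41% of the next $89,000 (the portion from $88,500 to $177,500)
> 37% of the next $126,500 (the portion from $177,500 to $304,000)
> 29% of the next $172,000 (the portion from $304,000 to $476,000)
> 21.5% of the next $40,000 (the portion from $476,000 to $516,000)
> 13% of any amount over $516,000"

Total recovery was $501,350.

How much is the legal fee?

$178,007.75

First $88,500 at 44.5% = $39,382.50
Next $89,000 at 41% = $36,490.00
Next $126,500 at 37% = $46,805.00
Next $172,000 at 29% = $49,880.00
Remaining $25,350 at 21.5% = $5,450.25
Fee: $39,382.50 + $36,490.00 + $46,805.00 + $49,880.00 + $5,450.25 = $178,007.75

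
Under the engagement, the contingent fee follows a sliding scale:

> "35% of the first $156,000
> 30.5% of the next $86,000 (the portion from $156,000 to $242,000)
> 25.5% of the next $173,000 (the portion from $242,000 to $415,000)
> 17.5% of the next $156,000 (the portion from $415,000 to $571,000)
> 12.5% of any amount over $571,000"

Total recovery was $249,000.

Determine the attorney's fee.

First $156,000 at 35% = $54,600.00
Next $86,000 at 30.5% = $26,230.00
Remaining $7,000 at 25.5% = $1,785.00
Fee: $54,600.00 + $26,230.00 + $1,785.00 = $82,615.00

$82,615.00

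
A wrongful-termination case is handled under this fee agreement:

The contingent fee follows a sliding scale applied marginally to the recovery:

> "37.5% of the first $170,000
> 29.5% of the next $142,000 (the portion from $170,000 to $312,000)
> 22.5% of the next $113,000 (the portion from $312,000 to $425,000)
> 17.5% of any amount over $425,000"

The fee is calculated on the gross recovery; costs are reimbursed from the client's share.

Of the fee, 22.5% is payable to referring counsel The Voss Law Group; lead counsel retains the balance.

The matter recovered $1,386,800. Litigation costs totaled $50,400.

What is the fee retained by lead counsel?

Fee base is the gross recovery, $1,386,800; costs are reimbursed separately.
First $170,000 at 37.5% = $63,750.00
Next $142,000 at 29.5% = $41,890.00
Next $113,000 at 22.5% = $25,425.00
Remaining $961,800 at 17.5% = $168,315.00
Fee: $63,750.00 + $41,890.00 + $25,425.00 + $168,315.00 = $299,380.00
Referral share: 22.5% of $299,380.00 = $67,360.50; lead counsel retains $299,380.00 − $67,360.50 = $232,019.50.

$232,019.50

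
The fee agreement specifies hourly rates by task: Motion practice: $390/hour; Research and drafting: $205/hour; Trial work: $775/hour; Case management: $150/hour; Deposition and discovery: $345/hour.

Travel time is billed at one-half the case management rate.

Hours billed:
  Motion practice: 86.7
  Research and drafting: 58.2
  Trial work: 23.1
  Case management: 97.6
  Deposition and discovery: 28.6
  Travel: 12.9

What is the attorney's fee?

Motion practice: 86.7 × $390 = $33,813.00
Research and drafting: 58.2 × $205 = $11,931.00
Trial work: 23.1 × $775 = $17,902.50
Case management: 97.6 × $150 = $14,640.00
Deposition and discovery: 28.6 × $345 = $9,867.00
Subtotal: $33,813.00 + $11,931.00 + $17,902.50 + $14,640.00 + $9,867.00 = $88,153.50
Travel: 12.9 × ($150 ÷ 2) = 12.9 × $75.00 = $967.50
Total: $88,153.50 + $967.50 = $89,121.00

$89,121.00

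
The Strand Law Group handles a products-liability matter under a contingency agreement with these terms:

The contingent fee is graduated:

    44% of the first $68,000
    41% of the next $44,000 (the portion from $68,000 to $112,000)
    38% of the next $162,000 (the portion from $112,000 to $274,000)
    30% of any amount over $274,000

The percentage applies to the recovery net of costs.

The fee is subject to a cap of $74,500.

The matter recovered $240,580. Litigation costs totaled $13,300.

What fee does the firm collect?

Fee base (net of costs): $240,580 − $13,300 = $227,280
First $68,000 at 44% = $29,920.00
Next $44,000 at 41% = $18,040.00
Remaining $115,280 at 38% = $43,806.40
Fee: $29,920.00 + $18,040.00 + $43,806.40 = $91,766.40
$91,766.40 exceeds the $74,500 cap, so the fee is capped at $74,500.00.

$74,500.00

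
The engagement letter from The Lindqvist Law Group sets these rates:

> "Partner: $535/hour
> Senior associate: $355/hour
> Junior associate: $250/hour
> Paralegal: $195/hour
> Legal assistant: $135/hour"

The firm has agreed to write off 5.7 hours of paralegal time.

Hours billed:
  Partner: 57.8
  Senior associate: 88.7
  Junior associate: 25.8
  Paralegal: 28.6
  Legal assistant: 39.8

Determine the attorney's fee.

$78,700.00

Partner: 57.8 × $535 = $30,923.00
Senior associate: 88.7 × $355 = $31,488.50
Junior associate: 25.8 × $250 = $6,450.00
Paralegal: 28.6 × $195 = $5,577.00
Legal assistant: 39.8 × $135 = $5,373.00
Subtotal: $79,811.50
Write-off: 5.7 × $195 = $1,111.50
Total: $79,811.50 − $1,111.50 = $78,700.00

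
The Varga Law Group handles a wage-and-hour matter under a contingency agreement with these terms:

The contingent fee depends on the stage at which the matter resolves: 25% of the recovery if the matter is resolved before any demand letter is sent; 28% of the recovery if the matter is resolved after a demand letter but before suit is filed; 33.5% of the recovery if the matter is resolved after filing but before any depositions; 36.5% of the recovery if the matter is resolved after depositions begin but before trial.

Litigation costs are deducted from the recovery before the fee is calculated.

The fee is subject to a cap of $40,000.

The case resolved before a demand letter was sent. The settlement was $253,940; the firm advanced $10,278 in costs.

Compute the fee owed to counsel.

Fee base (net of costs): $253,940 − $10,278 = $243,662
The matter resolved before a demand letter was sent, so the 25% rate applies.
$243,662 × 25% = $60,915.50
$60,915.50 exceeds the $40,000 cap, so the fee is capped at $40,000.00.

$40,000.00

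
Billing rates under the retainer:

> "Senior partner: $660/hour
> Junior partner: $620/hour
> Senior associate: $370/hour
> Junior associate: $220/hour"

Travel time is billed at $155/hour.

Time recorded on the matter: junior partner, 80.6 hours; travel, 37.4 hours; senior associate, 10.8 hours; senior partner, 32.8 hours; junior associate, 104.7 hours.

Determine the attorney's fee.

Senior partner: 32.8 × $660 = $21,648.00
Junior partner: 80.6 × $620 = $49,972.00
Senior associate: 10.8 × $370 = $3,996.00
Junior associate: 104.7 × $220 = $23,034.00
Subtotal: $21,648.00 + $49,972.00 + $3,996.00 + $23,034.00 = $98,650.00
Travel: 37.4 × $155 = $5,797.00
Total: $98,650.00 + $5,797.00 = $104,447.00

$104,447.00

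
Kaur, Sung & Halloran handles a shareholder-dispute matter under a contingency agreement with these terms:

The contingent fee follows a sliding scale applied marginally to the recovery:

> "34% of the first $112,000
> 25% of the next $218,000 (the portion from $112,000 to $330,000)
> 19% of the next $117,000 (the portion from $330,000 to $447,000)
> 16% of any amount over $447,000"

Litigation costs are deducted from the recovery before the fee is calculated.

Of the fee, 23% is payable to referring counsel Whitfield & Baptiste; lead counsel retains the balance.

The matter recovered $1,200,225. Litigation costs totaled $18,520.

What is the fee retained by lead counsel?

Fee base (net of costs): $1,200,225 − $18,520 = $1,181,705
First $112,000 at 34% = $38,080.00
Next $218,000 at 25% = $54,500.00
Next $117,000 at 19% = $22,230.00
Remaining $734,705 at 16% = $117,552.80
Fee: $38,080.00 + $54,500.00 + $22,230.00 + $117,552.80 = $232,362.80
Referral share: 23% of $232,362.80 = $53,443.44; lead counsel retains $232,362.80 − $53,443.44 = $178,919.36.

$178,919.36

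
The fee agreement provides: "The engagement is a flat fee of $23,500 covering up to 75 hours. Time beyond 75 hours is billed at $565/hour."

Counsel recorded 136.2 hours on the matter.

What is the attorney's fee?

$58,078.00

Flat fee: $23,500.00
Excess hours: 136.2 − 75 = 61.2
Overrun: 61.2 × $565 = $34,578.00
Total: $23,500.00 + $34,578.00 = $58,078.00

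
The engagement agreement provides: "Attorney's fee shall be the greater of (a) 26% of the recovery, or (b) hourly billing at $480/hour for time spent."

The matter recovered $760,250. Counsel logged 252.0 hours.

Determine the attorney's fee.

(a) 26% of $760,250 = $197,665.00
(b) 252.0 × $480 = $120,960.00
The greater is (a): $197,665.00.

$197,665.00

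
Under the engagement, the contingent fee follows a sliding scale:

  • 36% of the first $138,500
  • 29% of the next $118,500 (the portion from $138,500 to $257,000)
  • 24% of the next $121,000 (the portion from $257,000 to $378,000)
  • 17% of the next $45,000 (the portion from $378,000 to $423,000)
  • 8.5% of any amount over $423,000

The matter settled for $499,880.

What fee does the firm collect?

$127,449.80

First $138,500 at 36% = $49,860.00
Next $118,500 at 29% = $34,365.00
Next $121,000 at 24% = $29,040.00
Next $45,000 at 17% = $7,650.00
Remaining $76,880 at 8.5% = $6,534.80
Fee: $49,860.00 + $34,365.00 + $29,040.00 + $7,650.00 + $6,534.80 = $127,449.80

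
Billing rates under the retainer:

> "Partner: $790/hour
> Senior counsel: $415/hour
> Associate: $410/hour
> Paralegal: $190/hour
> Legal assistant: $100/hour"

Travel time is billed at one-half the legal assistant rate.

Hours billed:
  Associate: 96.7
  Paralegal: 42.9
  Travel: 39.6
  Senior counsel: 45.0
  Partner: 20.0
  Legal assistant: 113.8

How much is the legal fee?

$95,633.00

Partner: 20.0 × $790 = $15,800.00
Senior counsel: 45.0 × $415 = $18,675.00
Associate: 96.7 × $410 = $39,647.00
Paralegal: 42.9 × $190 = $8,151.00
Legal assistant: 113.8 × $100 = $11,380.00
Subtotal: $15,800.00 + $18,675.00 + $39,647.00 + $8,151.00 + $11,380.00 = $93,653.00
Travel: 39.6 × ($100 ÷ 2) = 39.6 × $50.00 = $1,980.00
Total: $93,653.00 + $1,980.00 = $95,633.00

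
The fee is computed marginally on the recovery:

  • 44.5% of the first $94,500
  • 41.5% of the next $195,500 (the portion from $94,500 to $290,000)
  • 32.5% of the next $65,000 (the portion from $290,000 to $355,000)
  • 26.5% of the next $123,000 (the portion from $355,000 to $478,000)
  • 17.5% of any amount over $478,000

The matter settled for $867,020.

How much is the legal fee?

$244,983.50

First $94,500 at 44.5% = $42,052.50
Next $195,500 at 41.5% = $81,132.50
Next $65,000 at 32.5% = $21,125.00
Next $123,000 at 26.5% = $32,595.00
Remaining $389,020 at 17.5% = $68,078.50
Fee: $42,052.50 + $81,132.50 + $21,125.00 + $32,595.00 + $68,078.50 = $244,983.50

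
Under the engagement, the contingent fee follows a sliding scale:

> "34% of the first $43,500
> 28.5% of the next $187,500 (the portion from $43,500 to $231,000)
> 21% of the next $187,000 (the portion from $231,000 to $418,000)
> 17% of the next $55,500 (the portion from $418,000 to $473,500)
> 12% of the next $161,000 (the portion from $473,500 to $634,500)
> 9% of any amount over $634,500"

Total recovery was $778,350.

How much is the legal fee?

$149,199.00

First $43,500 at 34% = $14,790.00
Next $187,500 at 28.5% = $53,437.50
Next $187,000 at 21% = $39,270.00
Next $55,500 at 17% = $9,435.00
Next $161,000 at 12% = $19,320.00
Remaining $143,850 at 9% = $12,946.50
Fee: $14,790.00 + $53,437.50 + $39,270.00 + $9,435.00 + $19,320.00 + $12,946.50 = $149,199.00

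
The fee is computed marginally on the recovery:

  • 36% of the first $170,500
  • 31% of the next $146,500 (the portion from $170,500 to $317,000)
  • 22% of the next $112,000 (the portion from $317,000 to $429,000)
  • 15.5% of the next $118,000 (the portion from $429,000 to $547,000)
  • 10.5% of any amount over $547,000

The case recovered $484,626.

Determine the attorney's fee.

$140,057.03

First $170,500 at 36% = $61,380.00
Next $146,500 at 31% = $45,415.00
Next $112,000 at 22% = $24,640.00
Remaining $55,626 at 15.5% = $8,622.03
Fee: $61,380.00 + $45,415.00 + $24,640.00 + $8,622.03 = $140,057.03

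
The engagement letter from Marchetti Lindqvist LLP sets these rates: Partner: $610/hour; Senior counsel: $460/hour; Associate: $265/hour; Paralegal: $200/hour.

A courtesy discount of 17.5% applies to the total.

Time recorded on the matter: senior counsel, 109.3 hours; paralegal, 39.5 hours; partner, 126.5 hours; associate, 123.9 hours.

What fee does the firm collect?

$138,745.61

Partner: 126.5 × $610 = $77,165.00
Senior counsel: 109.3 × $460 = $50,278.00
Associate: 123.9 × $265 = $32,833.50
Paralegal: 39.5 × $200 = $7,900.00
Subtotal: $168,176.50
Less 17.5% discount: −$29,430.89
Total: $168,176.50 − $29,430.89 = $138,745.61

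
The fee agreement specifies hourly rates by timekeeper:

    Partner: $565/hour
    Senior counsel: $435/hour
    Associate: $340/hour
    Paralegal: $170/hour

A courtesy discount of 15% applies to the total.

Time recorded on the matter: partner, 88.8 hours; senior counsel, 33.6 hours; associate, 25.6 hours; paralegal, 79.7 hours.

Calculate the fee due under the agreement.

Partner: 88.8 × $565 = $50,172.00
Senior counsel: 33.6 × $435 = $14,616.00
Associate: 25.6 × $340 = $8,704.00
Paralegal: 79.7 × $170 = $13,549.00
Subtotal: $87,041.00
Less 15% discount: −$13,056.15
Total: $87,041.00 − $13,056.15 = $73,984.85

$73,984.85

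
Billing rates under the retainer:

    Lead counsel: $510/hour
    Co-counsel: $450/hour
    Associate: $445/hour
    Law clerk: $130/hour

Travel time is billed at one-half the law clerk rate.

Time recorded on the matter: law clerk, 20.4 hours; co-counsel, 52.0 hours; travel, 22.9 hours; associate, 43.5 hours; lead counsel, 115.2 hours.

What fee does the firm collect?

$105,650.00

Lead counsel: 115.2 × $510 = $58,752.00
Co-counsel: 52.0 × $450 = $23,400.00
Associate: 43.5 × $445 = $19,357.50
Law clerk: 20.4 × $130 = $2,652.00
Subtotal: $58,752.00 + $23,400.00 + $19,357.50 + $2,652.00 = $104,161.50
Travel: 22.9 × ($130 ÷ 2) = 22.9 × $65.00 = $1,488.50
Total: $104,161.50 + $1,488.50 = $105,650.00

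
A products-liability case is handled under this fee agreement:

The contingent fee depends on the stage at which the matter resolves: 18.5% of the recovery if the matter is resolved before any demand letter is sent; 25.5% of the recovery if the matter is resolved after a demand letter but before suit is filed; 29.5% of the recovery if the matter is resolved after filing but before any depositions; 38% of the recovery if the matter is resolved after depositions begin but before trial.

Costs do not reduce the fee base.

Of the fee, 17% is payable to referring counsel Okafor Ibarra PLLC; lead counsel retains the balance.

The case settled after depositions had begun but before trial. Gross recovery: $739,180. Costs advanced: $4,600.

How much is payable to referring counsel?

Fee base is the gross recovery, $739,180; costs are reimbursed separately.
The matter settled after depositions had begun but before trial, so the 38% rate applies.
$739,180 × 38% = $280,888.40
Referral share: 17% of $280,888.40 = $47,751.03; lead counsel retains $280,888.40 − $47,751.03 = $233,137.37.

$47,751.03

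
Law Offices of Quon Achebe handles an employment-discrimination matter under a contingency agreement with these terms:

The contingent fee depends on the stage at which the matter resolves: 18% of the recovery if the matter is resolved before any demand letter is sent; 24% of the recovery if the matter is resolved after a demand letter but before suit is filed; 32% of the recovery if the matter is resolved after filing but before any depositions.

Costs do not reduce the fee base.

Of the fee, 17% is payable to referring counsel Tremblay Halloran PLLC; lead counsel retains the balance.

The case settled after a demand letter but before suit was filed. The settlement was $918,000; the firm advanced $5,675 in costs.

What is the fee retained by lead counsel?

$182,865.60

Fee base is the gross recovery, $918,000; costs are reimbursed separately.
The matter settled after a demand letter but before suit was filed, so the 24% rate applies.
$918,000 × 24% = $220,320.00
Referral share: 17% of $220,320.00 = $37,454.40; lead counsel retains $220,320.00 − $37,454.40 = $182,865.60.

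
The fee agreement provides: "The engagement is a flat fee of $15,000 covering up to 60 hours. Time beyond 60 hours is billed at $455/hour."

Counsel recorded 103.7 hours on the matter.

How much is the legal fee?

$34,883.50

Flat fee: $15,000.00
Excess hours: 103.7 − 60 = 43.7
Overrun: 43.7 × $455 = $19,883.50
Total: $15,000.00 + $19,883.50 = $34,883.50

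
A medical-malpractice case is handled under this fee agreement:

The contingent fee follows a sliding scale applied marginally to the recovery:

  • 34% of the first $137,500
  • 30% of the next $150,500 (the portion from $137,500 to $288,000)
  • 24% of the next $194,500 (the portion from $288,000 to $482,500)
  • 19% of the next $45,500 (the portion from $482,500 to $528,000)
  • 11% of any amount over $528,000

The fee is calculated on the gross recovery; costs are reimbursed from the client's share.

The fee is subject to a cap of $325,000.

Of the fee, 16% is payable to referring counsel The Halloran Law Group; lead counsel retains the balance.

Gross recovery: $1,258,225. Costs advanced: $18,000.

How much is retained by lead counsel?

$191,141.79

Fee base is the gross recovery, $1,258,225; costs are reimbursed separately.
First $137,500 at 34% = $46,750.00
Next $150,500 at 30% = $45,150.00
Next $194,500 at 24% = $46,680.00
Next $45,500 at 19% = $8,645.00
Remaining $730,225 at 11% = $80,324.75
Fee: $46,750.00 + $45,150.00 + $46,680.00 + $8,645.00 + $80,324.75 = $227,549.75
$227,549.75 is under the $325,000 cap.
Referral share: 16% of $227,549.75 = $36,407.96; lead counsel retains $227,549.75 − $36,407.96 = $191,141.79.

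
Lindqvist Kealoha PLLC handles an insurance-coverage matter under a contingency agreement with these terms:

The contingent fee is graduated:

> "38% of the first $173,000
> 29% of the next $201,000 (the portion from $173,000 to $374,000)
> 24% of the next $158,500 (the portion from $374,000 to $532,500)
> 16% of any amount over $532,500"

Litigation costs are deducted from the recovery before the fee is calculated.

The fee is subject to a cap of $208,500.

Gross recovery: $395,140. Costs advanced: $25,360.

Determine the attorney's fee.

Fee base (net of costs): $395,140 − $25,360 = $369,780
First $173,000 at 38% = $65,740.00
Remaining $196,780 at 29% = $57,066.20
Fee: $65,740.00 + $57,066.20 = $122,806.20
$122,806.20 is under the $208,500 cap.

$122,806.20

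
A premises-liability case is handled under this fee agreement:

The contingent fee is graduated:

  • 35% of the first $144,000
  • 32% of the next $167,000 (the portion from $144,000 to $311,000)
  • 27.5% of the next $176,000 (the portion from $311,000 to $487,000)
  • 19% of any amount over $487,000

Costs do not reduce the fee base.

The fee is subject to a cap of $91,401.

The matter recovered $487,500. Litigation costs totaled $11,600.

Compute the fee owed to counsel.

$91,401.00

Fee base is the gross recovery, $487,500; costs are reimbursed separately.
First $144,000 at 35% = $50,400.00
Next $167,000 at 32% = $53,440.00
Next $176,000 at 27.5% = $48,400.00
Remaining $500 at 19% = $95.00
Fee: $50,400.00 + $53,440.00 + $48,400.00 + $95.00 = $152,335.00
$152,335.00 exceeds the $91,401 cap, so the fee is capped at $91,401.00.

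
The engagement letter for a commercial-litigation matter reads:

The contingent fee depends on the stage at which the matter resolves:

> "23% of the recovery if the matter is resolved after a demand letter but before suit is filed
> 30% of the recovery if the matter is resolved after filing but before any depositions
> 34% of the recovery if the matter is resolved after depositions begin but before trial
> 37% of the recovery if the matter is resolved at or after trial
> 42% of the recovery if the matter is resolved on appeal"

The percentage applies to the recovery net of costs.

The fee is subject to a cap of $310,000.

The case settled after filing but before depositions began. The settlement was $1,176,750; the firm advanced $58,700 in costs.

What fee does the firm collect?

$310,000.00

Fee base (net of costs): $1,176,750 − $58,700 = $1,118,050
The matter settled after filing but before depositions began, so the 30% rate applies.
$1,118,050 × 30% = $335,415.00
$335,415.00 exceeds the $310,000 cap, so the fee is capped at $310,000.00.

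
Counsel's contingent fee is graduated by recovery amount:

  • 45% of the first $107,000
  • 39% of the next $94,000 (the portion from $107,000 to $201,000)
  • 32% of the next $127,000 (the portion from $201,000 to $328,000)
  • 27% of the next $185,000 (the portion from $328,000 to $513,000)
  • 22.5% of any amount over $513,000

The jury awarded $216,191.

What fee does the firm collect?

First $107,000 at 45% = $48,150.00
Next $94,000 at 39% = $36,660.00
Remaining $15,191 at 32% = $4,861.12
Fee: $48,150.00 + $36,660.00 + $4,861.12 = $89,671.12

$89,671.12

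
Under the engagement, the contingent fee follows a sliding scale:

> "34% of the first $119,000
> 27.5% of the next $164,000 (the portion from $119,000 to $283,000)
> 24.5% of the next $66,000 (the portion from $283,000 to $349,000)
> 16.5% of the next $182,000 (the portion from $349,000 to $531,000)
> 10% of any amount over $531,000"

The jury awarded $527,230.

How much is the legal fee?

First $119,000 at 34% = $40,460.00
Next $164,000 at 27.5% = $45,100.00
Next $66,000 at 24.5% = $16,170.00
Remaining $178,230 at 16.5% = $29,407.95
Fee: $40,460.00 + $45,100.00 + $16,170.00 + $29,407.95 = $131,137.95

$131,137.95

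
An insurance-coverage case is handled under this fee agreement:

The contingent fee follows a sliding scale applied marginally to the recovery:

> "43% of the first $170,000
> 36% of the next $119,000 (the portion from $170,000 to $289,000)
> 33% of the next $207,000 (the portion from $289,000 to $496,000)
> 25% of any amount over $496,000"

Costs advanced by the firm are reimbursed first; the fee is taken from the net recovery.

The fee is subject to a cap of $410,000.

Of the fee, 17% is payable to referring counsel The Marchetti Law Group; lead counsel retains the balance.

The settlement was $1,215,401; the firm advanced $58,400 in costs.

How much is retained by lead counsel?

Fee base (net of costs): $1,215,401 − $58,400 = $1,157,001
First $170,000 at 43% = $73,100.00
Next $119,000 at 36% = $42,840.00
Next $207,000 at 33% = $68,310.00
Remaining $661,001 at 25% = $165,250.25
Fee: $73,100.00 + $42,840.00 + $68,310.00 + $165,250.25 = $349,500.25
$349,500.25 is under the $410,000 cap.
Referral share: 17% of $349,500.25 = $59,415.04; lead counsel retains $349,500.25 − $59,415.04 = $290,085.21.

$290,085.21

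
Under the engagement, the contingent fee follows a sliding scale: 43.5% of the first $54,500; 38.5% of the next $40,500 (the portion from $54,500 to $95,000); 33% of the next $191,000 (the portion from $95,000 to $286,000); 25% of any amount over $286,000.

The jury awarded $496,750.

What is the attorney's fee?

First $54,500 at 43.5% = $23,707.50
Next $40,500 at 38.5% = $15,592.50
Next $191,000 at 33% = $63,030.00
Remaining $210,750 at 25% = $52,687.50
Fee: $23,707.50 + $15,592.50 + $63,030.00 + $52,687.50 = $155,017.50

$155,017.50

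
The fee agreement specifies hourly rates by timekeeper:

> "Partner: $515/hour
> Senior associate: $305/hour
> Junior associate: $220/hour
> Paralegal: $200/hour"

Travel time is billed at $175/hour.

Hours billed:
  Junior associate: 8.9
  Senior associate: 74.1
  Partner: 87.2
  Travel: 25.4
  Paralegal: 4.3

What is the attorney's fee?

Partner: 87.2 × $515 = $44,908.00
Senior associate: 74.1 × $305 = $22,600.50
Junior associate: 8.9 × $220 = $1,958.00
Paralegal: 4.3 × $200 = $860.00
Subtotal: $44,908.00 + $22,600.50 + $1,958.00 + $860.00 = $70,326.50
Travel: 25.4 × $175 = $4,445.00
Total: $70,326.50 + $4,445.00 = $74,771.50

$74,771.50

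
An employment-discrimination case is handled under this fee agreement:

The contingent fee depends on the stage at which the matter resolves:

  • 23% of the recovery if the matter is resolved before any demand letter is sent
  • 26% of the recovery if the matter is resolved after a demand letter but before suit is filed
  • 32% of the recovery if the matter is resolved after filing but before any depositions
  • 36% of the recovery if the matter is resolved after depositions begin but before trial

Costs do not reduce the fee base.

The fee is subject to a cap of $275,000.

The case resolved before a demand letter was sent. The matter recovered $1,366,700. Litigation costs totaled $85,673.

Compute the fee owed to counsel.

Fee base is the gross recovery, $1,366,700; costs are reimbursed separately.
The matter resolved before a demand letter was sent, so the 23% rate applies.
$1,366,700 × 23% = $314,341.00
$314,341.00 exceeds the $275,000 cap, so the fee is capped at $275,000.00.

$275,000.00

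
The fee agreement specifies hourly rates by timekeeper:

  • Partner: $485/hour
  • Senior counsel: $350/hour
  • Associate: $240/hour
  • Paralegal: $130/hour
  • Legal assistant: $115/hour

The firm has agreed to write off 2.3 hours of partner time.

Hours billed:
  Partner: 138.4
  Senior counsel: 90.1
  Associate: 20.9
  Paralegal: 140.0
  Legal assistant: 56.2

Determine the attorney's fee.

$127,222.50

Partner: 138.4 × $485 = $67,124.00
Senior counsel: 90.1 × $350 = $31,535.00
Associate: 20.9 × $240 = $5,016.00
Paralegal: 140.0 × $130 = $18,200.00
Legal assistant: 56.2 × $115 = $6,463.00
Subtotal: $128,338.00
Write-off: 2.3 × $485 = $1,115.50
Total: $128,338.00 − $1,115.50 = $127,222.50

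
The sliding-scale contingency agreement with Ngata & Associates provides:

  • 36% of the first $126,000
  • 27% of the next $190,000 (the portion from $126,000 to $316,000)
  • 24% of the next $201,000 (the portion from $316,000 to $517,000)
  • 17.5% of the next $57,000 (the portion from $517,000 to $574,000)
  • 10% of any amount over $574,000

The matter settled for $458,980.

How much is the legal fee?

First $126,000 at 36% = $45,360.00
Next $190,000 at 27% = $51,300.00
Remaining $142,980 at 24% = $34,315.20
Fee: $45,360.00 + $51,300.00 + $34,315.20 = $130,975.20

$130,975.20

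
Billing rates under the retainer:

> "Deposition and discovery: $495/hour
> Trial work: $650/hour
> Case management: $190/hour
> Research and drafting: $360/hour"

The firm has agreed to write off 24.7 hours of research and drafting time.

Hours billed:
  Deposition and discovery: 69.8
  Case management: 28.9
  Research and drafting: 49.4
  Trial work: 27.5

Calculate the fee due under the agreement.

$66,809.00

Deposition and discovery: 69.8 × $495 = $34,551.00
Trial work: 27.5 × $650 = $17,875.00
Case management: 28.9 × $190 = $5,491.00
Research and drafting: 49.4 × $360 = $17,784.00
Subtotal: $75,701.00
Write-off: 24.7 × $360 = $8,892.00
Total: $75,701.00 − $8,892.00 = $66,809.00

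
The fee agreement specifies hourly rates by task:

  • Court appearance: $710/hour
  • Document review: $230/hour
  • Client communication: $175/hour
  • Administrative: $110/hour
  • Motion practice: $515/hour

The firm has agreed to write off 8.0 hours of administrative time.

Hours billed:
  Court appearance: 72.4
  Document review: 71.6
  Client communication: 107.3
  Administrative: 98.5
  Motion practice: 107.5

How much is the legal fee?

Court appearance: 72.4 × $710 = $51,404.00
Document review: 71.6 × $230 = $16,468.00
Client communication: 107.3 × $175 = $18,777.50
Administrative: 98.5 × $110 = $10,835.00
Motion practice: 107.5 × $515 = $55,362.50
Subtotal: $152,847.00
Write-off: 8.0 × $110 = $880.00
Total: $152,847.00 − $880.00 = $151,967.00

$151,967.00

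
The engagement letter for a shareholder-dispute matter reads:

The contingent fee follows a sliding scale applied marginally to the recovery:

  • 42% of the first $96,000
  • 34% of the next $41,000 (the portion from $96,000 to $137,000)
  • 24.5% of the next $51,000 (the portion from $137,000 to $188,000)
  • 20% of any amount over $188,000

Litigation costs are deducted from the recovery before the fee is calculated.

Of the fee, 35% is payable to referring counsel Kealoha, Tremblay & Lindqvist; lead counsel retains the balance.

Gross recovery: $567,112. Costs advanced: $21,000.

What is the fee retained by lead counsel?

Fee base (net of costs): $567,112 − $21,000 = $546,112
First $96,000 at 42% = $40,320.00
Next $41,000 at 34% = $13,940.00
Next $51,000 at 24.5% = $12,495.00
Remaining $358,112 at 20% = $71,622.40
Fee: $40,320.00 + $13,940.00 + $12,495.00 + $71,622.40 = $138,377.40
Referral share: 35% of $138,377.40 = $48,432.09; lead counsel retains $138,377.40 − $48,432.09 = $89,945.31.

$89,945.31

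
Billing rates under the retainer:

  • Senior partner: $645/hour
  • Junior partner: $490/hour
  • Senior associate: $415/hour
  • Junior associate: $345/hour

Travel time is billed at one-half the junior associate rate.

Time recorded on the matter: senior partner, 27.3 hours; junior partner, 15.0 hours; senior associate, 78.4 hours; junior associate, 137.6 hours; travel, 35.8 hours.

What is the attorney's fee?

Senior partner: 27.3 × $645 = $17,608.50
Junior partner: 15.0 × $490 = $7,350.00
Senior associate: 78.4 × $415 = $32,536.00
Junior associate: 137.6 × $345 = $47,472.00
Subtotal: $17,608.50 + $7,350.00 + $32,536.00 + $47,472.00 = $104,966.50
Travel: 35.8 × ($345 ÷ 2) = 35.8 × $172.50 = $6,175.50
Total: $104,966.50 + $6,175.50 = $111,142.00

$111,142.00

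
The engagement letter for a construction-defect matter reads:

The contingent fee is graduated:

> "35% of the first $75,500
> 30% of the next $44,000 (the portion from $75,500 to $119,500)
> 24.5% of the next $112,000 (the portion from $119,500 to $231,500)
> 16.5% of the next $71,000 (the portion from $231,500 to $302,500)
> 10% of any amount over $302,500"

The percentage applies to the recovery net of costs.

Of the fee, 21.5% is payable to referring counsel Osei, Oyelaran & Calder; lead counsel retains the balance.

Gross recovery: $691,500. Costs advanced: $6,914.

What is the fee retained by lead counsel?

Fee base (net of costs): $691,500 − $6,914 = $684,586
First $75,500 at 35% = $26,425.00
Next $44,000 at 30% = $13,200.00
Next $112,000 at 24.5% = $27,440.00
Next $71,000 at 16.5% = $11,715.00
Remaining $382,086 at 10% = $38,208.60
Fee: $26,425.00 + $13,200.00 + $27,440.00 + $11,715.00 + $38,208.60 = $116,988.60
Referral share: 21.5% of $116,988.60 = $25,152.55; lead counsel retains $116,988.60 − $25,152.55 = $91,836.05.

$91,836.05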